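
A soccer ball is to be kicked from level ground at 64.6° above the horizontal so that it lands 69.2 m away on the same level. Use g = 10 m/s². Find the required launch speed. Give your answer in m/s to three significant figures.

29.9 m/s

From R = (v₀² / g) sin 2θ: v₀ = √(gR / sin 2θ).
v₀ = √(10.0 × 69.2 / sin 129.2°) = √(692.0 / 0.7749) = √892.97 = 29.88 m/s.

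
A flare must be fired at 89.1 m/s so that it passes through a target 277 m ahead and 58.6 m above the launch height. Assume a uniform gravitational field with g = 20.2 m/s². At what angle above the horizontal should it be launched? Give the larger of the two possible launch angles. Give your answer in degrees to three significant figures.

Trajectory: y = x tanθ − g x² (1 + tan²θ)/(2v₀²). With x = 277, y = 58.6, v₀ = 89.1, g = 20.2:
97.62 tan²θ − 277 tanθ + (156.2) = 0.
tanθ = [277 ± √(277² − 4 × 97.62 × (156.2))] / (2 × 97.62) = (277 ± 125.4) / 195.2, giving tanθ = 0.7764 or 2.061.
θ = 37.83° or 64.12°; the larger is 64.12°.

64.1°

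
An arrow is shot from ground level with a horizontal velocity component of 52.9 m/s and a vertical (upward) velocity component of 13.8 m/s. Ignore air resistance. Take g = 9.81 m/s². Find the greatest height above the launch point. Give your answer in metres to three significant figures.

Maximum height: H = v_y0² / (2g) = 13.80² / (2 × 9.81) = 9.706 m.

9.71 m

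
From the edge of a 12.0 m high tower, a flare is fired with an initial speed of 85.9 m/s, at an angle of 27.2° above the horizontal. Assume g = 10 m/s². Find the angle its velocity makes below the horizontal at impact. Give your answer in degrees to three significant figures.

28.9°

Resolve: vₓ = 85.90 cos 27.2° = 76.40 m/s and v_y0 = 85.90 sin 27.2° = 39.26 m/s.
The projectile lands when y = 12.0 + (39.26) t − ½·10.0·t² = 0. Positive root: t = (39.26 + √(39.26² + 2·10.0·12.0)) / 10.0 = (39.26 + 42.21) / 10.0 = 8.148 s.
At impact: v_y = v_y0 − g t = −42.21 m/s; vₓ = 76.40 m/s.
Angle below horizontal: arctan(|v_y|/vₓ) = arctan(42.21/76.40) = 28.92°.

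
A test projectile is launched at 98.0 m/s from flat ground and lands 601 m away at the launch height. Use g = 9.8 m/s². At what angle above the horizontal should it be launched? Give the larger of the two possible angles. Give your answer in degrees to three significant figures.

From R = (v₀²/g) sin 2θ: sin 2θ = 9.80 × 601 / 9604.0 = 0.6133.
2θ = 37.83° or 180° − 37.83° = 142.2°, so θ = 18.91° or 71.09°.
The larger angle is 71.09°.

71.1°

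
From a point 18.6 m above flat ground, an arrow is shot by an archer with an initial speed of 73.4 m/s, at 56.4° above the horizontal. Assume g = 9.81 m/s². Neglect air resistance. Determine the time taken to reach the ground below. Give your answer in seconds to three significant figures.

vₓ = 73.40 cos 56.4° = 40.62 m/s; v_y0 = 73.40 sin 56.4° = 61.14 m/s.
Vertical motion (up positive, ground at y = 0): 4.905 t² − (61.14) t − 18.6 = 0, so t = (61.14 + √(61.14² + 2·9.81·18.6)) / 9.81 = (61.14 + 64.05) / 9.81 = 12.76 s.

12.8 s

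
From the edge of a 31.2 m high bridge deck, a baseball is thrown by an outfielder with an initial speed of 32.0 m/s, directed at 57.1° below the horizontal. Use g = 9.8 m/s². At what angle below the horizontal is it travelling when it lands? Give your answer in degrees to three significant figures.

64.5°

Components: vₓ = 32.00 cos 57.1° = 17.38 m/s, v_y0 = −26.87 m/s (downward).
The projectile lands when y = 31.2 + (−26.87) t − ½·9.80·t² = 0. Positive root: t = (−26.87 + √(26.87² + 2·9.80·31.2)) / 9.80 = (−26.87 + 36.52) / 9.80 = 0.9845 s.
At impact: v_y = v_y0 − g t = −36.52 m/s; vₓ = 17.38 m/s.
Angle below horizontal: arctan(|v_y|/vₓ) = arctan(36.52/17.38) = 64.55°.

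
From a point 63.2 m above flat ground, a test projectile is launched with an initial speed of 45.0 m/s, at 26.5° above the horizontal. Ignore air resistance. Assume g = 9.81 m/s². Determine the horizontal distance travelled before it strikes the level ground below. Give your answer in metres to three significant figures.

249 m

Components: vₓ = 45.00 cos 26.5° = 40.27 m/s, v_y0 = 45.00 sin 26.5° = 20.08 m/s.
With up positive and y = 0 at the ground: y(t) = 63.2 + (20.08) t − 4.905 t². Setting y = 0 and taking the positive root: t = [20.08 + √(20.08² + 2·9.81·63.2)] / 9.81 = (20.08 + 40.54) / 9.81 = 6.179 s.
Horizontal distance: R = vₓ t = 40.27 × 6.179 = 248.8 m.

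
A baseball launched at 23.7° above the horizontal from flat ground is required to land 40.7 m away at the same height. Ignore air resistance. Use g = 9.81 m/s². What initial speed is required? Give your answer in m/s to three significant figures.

Level-ground range: R = v₀² sin(2θ)/g, so v₀ = √(gR / sin 2θ).
v₀ = √(9.81 × 40.7 / sin 47.40°) = √(399.3 / 0.7361) = √542.41 = 23.29 m/s.

23.3 m/s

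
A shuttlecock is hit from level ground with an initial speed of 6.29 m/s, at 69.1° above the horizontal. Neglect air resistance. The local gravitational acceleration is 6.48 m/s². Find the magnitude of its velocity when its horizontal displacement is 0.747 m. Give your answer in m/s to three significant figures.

4.34 m/s

Components: vₓ = 6.290 cos 69.1° = 2.244 m/s, v_y0 = 6.290 sin 69.1° = 5.876 m/s.
Time to reach x = 0.747 m: t = x/vₓ = 0.747/2.244 = 0.3329 s.
Vertical velocity there: v_y = v_y0 − g t = 5.876 − 6.48 × 0.3329 = 3.719 m/s.
Speed: √(vₓ² + v_y²) = √(2.244² + 3.719²) = 4.343 m/s.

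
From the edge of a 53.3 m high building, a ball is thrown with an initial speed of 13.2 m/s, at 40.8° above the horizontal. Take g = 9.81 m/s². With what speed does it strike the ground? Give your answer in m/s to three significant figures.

34.9 m/s

Horizontal component vₓ = 13.20 cos 40.8° = 9.992 m/s; vertical v_y0 = 13.20 sin 40.8° = 8.625 m/s.
Vertical motion (up positive, ground at y = 0): 4.905 t² − (8.625) t − 53.3 = 0, so t = (8.625 + √(8.625² + 2·9.81·53.3)) / 9.81 = (8.625 + 33.47) / 9.81 = 4.291 s.
Vertical velocity at impact: v_y = v_y0 − g t = 8.625 − 9.81 × 4.291 = −33.47 m/s.
Speed: |v| = √(vₓ² + v_y²) = √(9.992² + 33.47²) = 34.93 m/s.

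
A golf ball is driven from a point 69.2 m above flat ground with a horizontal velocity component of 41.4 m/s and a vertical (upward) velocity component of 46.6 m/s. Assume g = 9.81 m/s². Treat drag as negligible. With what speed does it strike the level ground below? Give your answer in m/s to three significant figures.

72.4 m/s

Vertical motion (up positive, ground at y = 0): 4.905 t² − (46.60) t − 69.2 = 0, so t = (46.60 + √(46.60² + 2·9.81·69.2)) / 9.81 = (46.60 + 59.41) / 9.81 = 10.81 s.
Vertical velocity at impact: v_y = v_y0 − g t = 46.60 − 9.81 × 10.81 = −59.41 m/s.
Speed: |v| = √(vₓ² + v_y²) = √(41.40² + 59.41²) = 72.41 m/s.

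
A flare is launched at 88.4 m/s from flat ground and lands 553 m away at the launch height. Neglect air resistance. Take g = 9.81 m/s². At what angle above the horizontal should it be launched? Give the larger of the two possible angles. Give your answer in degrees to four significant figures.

R = v₀² sin 2θ / g gives sin 2θ = gR/v₀² = 9.81·553/88.4² = 0.6942.
2θ = 43.96° or 180° − 43.96° = 136.0°, so θ = 21.98° or 68.02°.
The larger angle is 68.02°.

68.02°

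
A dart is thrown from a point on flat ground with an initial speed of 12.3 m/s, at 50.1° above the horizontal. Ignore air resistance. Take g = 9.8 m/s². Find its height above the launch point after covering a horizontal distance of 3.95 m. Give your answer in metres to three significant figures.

3.50 m

Horizontal component vₓ = 12.30 cos 50.1° = 7.890 m/s; vertical v_y0 = 12.30 sin 50.1° = 9.436 m/s.
At x = 3.95 m, t = x/vₓ = 3.95/7.890 = 0.5006 s.
Height: y = v_y0 t − ½ g t² = 9.436 × 0.5006 − 4.900 × 0.5006² = 4.724 − 1.228 = 3.496 m.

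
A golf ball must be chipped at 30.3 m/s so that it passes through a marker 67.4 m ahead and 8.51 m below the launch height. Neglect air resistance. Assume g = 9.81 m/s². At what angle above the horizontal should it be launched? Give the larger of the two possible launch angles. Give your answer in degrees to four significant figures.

68.35°

Trajectory: y = x tanθ − g x² (1 + tan²θ)/(2v₀²). With x = 67.4, y = −8.51, v₀ = 30.3, g = 9.81:
24.27 tan²θ − 67.4 tanθ + (15.76) = 0.
tanθ = [67.4 ± √(67.4² − 4 × 24.27 × (15.76))] / (2 × 24.27) = (67.4 ± 54.89) / 48.54, giving tanθ = 0.2578 or 2.519.
θ = 14.45° or 68.35°; the larger is 68.35°.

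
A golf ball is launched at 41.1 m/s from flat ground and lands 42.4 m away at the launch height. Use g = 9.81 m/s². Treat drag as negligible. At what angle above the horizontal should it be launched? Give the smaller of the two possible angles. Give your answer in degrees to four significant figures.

Level-ground range R = v₀² sin(2θ)/g ⇒ sin(2θ) = gR/v₀² = 9.81 × 42.4 / 41.1² = 0.2462.
2θ = 14.25° or 180° − 14.25° = 165.7°, so θ = 7.127° or 82.87°.
The smaller angle is 7.127°.

7.127°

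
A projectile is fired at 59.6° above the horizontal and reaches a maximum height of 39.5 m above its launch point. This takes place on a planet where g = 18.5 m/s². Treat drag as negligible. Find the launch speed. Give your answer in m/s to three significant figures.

At the peak v_y = 0, so v_y0 = √(2gH) = √(2 × 18.5 × 39.5) = 38.23 m/s.
v_y0 = v₀ sin θ ⇒ v₀ = 38.23 / sin 59.6° = 44.32 m/s.

44.3 m/s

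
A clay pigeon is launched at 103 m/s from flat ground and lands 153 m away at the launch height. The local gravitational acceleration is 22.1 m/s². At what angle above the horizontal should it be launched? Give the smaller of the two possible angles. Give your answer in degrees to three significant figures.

9.29°

Level-ground range R = v₀² sin(2θ)/g ⇒ sin(2θ) = gR/v₀² = 22.1 × 153 / 103² = 0.3187.
2θ = 18.59° or 180° − 18.59° = 161.4°, so θ = 9.293° or 80.71°.
The smaller angle is 9.293°.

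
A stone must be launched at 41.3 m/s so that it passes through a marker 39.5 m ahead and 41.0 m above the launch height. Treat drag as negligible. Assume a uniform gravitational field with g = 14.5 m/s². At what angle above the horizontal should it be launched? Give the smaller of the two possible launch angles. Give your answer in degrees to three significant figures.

Trajectory: y = x tanθ − g x² (1 + tan²θ)/(2v₀²). With x = 39.5, y = 41.0, v₀ = 41.3, g = 14.5:
6.632 tan²θ − 39.5 tanθ + (47.63) = 0.
tanθ = [39.5 ± √(39.5² − 4 × 6.632 × (47.63))] / (2 × 6.632) = (39.5 ± 17.23) / 13.26, giving tanθ = 1.679 or 4.277.
θ = 59.23° or 76.84°; the smaller is 59.23°.

59.2°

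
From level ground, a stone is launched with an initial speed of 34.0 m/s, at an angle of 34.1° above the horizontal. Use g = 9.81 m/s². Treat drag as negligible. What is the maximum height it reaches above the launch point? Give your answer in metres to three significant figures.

Horizontal component vₓ = 34.00 cos 34.1° = 28.15 m/s; vertical v_y0 = 34.00 sin 34.1° = 19.06 m/s.
Maximum height: H = v_y0² / (2g) = 19.06² / (2 × 9.81) = 18.52 m.

18.5 m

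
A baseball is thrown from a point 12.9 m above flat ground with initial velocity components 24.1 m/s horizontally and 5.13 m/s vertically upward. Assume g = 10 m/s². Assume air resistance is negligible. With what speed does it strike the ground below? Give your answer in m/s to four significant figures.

29.41 m/s

Vertical motion (up positive, ground at y = 0): 5.000 t² − (5.130) t − 12.9 = 0, so t = (5.130 + √(5.130² + 2·10.0·12.9)) / 10.0 = (5.130 + 16.86) / 10.0 = 2.199 s.
Vertical velocity at impact: v_y = v_y0 − g t = 5.130 − 10.0 × 2.199 = −16.86 m/s.
Speed: |v| = √(vₓ² + v_y²) = √(24.10² + 16.86²) = 29.41 m/s.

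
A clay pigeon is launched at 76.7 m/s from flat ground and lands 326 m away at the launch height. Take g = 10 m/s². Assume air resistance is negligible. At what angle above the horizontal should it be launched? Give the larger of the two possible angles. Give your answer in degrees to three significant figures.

From R = (v₀²/g) sin 2θ: sin 2θ = 10.0 × 326 / 5882.9 = 0.5541.
2θ = 33.65° or 180° − 33.65° = 146.3°, so θ = 16.83° or 73.17°.
The larger angle is 73.17°.

73.2°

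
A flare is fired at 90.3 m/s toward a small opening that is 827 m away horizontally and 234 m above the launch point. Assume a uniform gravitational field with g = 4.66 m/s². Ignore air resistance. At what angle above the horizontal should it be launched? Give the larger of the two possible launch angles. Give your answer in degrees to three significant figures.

74.6°

Trajectory: y = x tanθ − g x² (1 + tan²θ)/(2v₀²). With x = 827, y = 234, v₀ = 90.3, g = 4.66:
195.4 tan²θ − 827 tanθ + (429.4) = 0.
tanθ = [827 ± √(827² − 4 × 195.4 × (429.4))] / (2 × 195.4) = (827 ± 590.1) / 390.9, giving tanθ = 0.6061 or 3.626.
θ = 31.22° or 74.58°; the larger is 74.58°.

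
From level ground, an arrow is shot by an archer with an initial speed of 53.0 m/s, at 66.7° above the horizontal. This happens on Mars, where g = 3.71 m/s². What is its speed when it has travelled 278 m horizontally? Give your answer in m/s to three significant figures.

vₓ = 53.00 cos 66.7° = 20.96 m/s; v_y0 = 53.00 sin 66.7° = 48.68 m/s.
Time to reach x = 278 m: t = x/vₓ = 278/20.96 = 13.26 s.
Vertical velocity there: v_y = v_y0 − g t = 48.68 − 3.71 × 13.26 = −0.5202 m/s.
Speed: √(vₓ² + v_y²) = √(20.96² + 0.5202²) = 20.97 m/s.

21.0 m/s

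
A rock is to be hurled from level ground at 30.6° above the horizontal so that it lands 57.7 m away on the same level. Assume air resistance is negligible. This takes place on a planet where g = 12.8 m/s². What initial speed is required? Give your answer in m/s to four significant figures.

From R = (v₀² / g) sin 2θ: v₀ = √(gR / sin 2θ).
v₀ = √(12.8 × 57.7 / sin 61.20°) = √(738.6 / 0.8763) = √842.81 = 29.03 m/s.

29.03 m/s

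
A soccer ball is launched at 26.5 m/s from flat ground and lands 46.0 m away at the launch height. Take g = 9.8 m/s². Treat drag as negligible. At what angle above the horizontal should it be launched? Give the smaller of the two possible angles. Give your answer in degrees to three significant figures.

From R = (v₀²/g) sin 2θ: sin 2θ = 9.80 × 46.0 / 702.25 = 0.6419.
2θ = 39.94° or 180° − 39.94° = 140.1°, so θ = 19.97° or 70.03°.
The smaller angle is 19.97°.

20.0°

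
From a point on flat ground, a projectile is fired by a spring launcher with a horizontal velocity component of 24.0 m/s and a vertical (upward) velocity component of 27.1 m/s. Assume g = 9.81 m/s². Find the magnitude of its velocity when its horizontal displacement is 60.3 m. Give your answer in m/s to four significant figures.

24.12 m/s

Time to reach x = 60.3 m: t = x/vₓ = 60.3/24.00 = 2.512 s.
Vertical velocity there: v_y = v_y0 − g t = 27.10 − 9.81 × 2.512 = 2.452 m/s.
Speed: √(vₓ² + v_y²) = √(24.00² + 2.452²) = 24.12 m/s.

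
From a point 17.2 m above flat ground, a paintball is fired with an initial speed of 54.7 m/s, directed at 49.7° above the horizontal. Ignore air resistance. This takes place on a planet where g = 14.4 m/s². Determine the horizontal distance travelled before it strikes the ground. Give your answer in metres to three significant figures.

219 m

vₓ = 54.70 cos 49.7° = 35.38 m/s; v_y0 = 54.70 sin 49.7° = 41.72 m/s.
Vertical motion (up positive, ground at y = 0): 7.200 t² − (41.72) t − 17.2 = 0, so t = (41.72 + √(41.72² + 2·14.4·17.2)) / 14.4 = (41.72 + 47.28) / 14.4 = 6.181 s.
Horizontal distance: R = vₓ t = 35.38 × 6.181 = 218.7 m.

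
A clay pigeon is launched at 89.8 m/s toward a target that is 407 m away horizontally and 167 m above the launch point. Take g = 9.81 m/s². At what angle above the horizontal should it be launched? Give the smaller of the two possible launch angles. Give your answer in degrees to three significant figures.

39.6°

Trajectory: y = x tanθ − g x² (1 + tan²θ)/(2v₀²). With x = 407, y = 167, v₀ = 89.8, g = 9.81:
100.8 tan²θ − 407 tanθ + (267.8) = 0.
tanθ = [407 ± √(407² − 4 × 100.8 × (267.8))] / (2 × 100.8) = (407 ± 240.3) / 201.5, giving tanθ = 0.8273 or 3.212.
θ = 39.60° or 72.71°; the smaller is 39.60°.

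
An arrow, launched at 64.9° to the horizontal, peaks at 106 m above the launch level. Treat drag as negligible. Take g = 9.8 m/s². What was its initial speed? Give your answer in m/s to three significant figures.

50.3 m/s

At the peak v_y = 0, so v_y0 = √(2gH) = √(2 × 9.80 × 106) = 45.58 m/s.
v_y0 = v₀ sin θ ⇒ v₀ = 45.58 / sin 64.9° = 50.33 m/s.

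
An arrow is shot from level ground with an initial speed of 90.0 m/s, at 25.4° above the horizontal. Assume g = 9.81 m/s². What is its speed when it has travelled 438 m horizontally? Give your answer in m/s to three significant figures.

Components: vₓ = 90.00 cos 25.4° = 81.30 m/s, v_y0 = 90.00 sin 25.4° = 38.60 m/s.
Time to reach x = 438 m: t = x/vₓ = 438/81.30 = 5.387 s.
Vertical velocity there: v_y = v_y0 − g t = 38.60 − 9.81 × 5.387 = −14.25 m/s.
Speed: √(vₓ² + v_y²) = √(81.30² + 14.25²) = 82.54 m/s.

82.5 m/s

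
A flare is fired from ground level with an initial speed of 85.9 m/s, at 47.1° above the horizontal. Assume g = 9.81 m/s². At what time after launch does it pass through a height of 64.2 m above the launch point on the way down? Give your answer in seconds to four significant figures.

Horizontal component vₓ = 85.90 cos 47.1° = 58.47 m/s; vertical v_y0 = 85.90 sin 47.1° = 62.93 m/s.
Height y(t) = 62.93 t − 4.905 t² = 64.2 gives 4.905 t² − 62.93 t + 64.2 = 0.
t = [62.93 ± √(62.93² − 2·9.81·64.2)] / 9.81 = (62.93 ± 51.96) / 9.81, so t = 1.118 s or t = 11.71 s.
The descending-branch root is 11.71 s.

11.71 s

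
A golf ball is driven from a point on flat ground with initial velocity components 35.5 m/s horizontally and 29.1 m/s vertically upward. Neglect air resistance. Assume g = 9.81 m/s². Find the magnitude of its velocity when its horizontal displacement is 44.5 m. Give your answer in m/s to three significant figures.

x = vₓ t ⇒ t = 44.5/35.50 = 1.254 s.
Vertical velocity there: v_y = v_y0 − g t = 29.10 − 9.81 × 1.254 = 16.80 m/s.
Speed: √(vₓ² + v_y²) = √(35.50² + 16.80²) = 39.28 m/s.

39.3 m/s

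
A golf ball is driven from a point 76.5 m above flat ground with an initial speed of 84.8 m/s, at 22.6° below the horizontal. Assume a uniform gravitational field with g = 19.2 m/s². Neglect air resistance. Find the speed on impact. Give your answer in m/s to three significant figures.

Components: vₓ = 84.80 cos 22.6° = 78.29 m/s, v_y0 = −32.59 m/s (downward).
With up positive and y = 0 at the ground: y(t) = 76.5 + (−32.59) t − 9.600 t². Setting y = 0 and taking the positive root: t = [−32.59 + √(32.59² + 2·19.2·76.5)] / 19.2 = (−32.59 + 63.24) / 19.2 = 1.597 s.
Vertical velocity at impact: v_y = v_y0 − g t = −32.59 − 19.2 × 1.597 = −63.24 m/s.
Speed: |v| = √(vₓ² + v_y²) = √(78.29² + 63.24²) = 100.6 m/s.

101 m/s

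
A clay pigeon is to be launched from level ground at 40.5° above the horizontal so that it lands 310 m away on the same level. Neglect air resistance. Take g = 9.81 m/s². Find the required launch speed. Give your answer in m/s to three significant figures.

55.5 m/s

On level ground R = v₀² sin 2θ / g ⇒ v₀ = √(gR / sin 2θ).
v₀ = √(9.81 × 310 / sin 81.00°) = √(3041 / 0.9877) = √3079.0 = 55.49 m/s.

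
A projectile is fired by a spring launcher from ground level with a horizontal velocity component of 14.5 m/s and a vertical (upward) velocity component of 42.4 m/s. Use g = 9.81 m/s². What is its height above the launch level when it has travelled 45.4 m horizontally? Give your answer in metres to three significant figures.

At x = 45.4 m, t = x/vₓ = 45.4/14.50 = 3.131 s.
Height: y = v_y0 t − ½ g t² = 42.40 × 3.131 − 4.905 × 3.131² = 132.8 − 48.09 = 84.67 m.

84.7 m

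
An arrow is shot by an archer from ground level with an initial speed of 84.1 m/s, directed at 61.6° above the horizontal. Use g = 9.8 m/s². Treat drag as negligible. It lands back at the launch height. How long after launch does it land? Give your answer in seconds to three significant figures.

Resolve: vₓ = 84.10 cos 61.6° = 40.00 m/s and v_y0 = 84.10 sin 61.6° = 73.98 m/s.
Time of flight on level ground: T = 2 v_y0 / g = 2 × 73.98 / 9.80 = 15.10 s.

15.1 s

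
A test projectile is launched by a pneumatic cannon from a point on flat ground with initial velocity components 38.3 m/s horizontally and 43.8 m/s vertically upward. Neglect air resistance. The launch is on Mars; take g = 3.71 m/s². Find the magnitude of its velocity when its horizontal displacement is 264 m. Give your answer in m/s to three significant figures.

x = vₓ t ⇒ t = 264/38.30 = 6.893 s.
Vertical velocity there: v_y = v_y0 − g t = 43.80 − 3.71 × 6.893 = 18.23 m/s.
Speed: √(vₓ² + v_y²) = √(38.30² + 18.23²) = 42.42 m/s.

42.4 m/s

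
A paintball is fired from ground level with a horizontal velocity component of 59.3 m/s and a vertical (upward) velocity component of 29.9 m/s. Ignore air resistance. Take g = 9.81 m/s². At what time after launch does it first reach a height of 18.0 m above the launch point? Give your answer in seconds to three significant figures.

0.677 s

Set y = v_y0 t − ½ g t² = 18.0: 4.905 t² − 29.90 t + 18.0 = 0.
t = [29.90 ± √(29.90² − 2·9.81·18.0)] / 9.81 = (29.90 ± 23.26) / 9.81, so t = 0.6772 s or t = 5.419 s.
The first (ascending) time is 0.6772 s.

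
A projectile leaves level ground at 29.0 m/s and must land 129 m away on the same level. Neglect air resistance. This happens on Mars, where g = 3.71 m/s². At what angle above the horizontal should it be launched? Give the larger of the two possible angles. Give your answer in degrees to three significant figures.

Level-ground range R = v₀² sin(2θ)/g ⇒ sin(2θ) = gR/v₀² = 3.71 × 129 / 29.0² = 0.5691.
2θ = 34.69° or 180° − 34.69° = 145.3°, so θ = 17.34° or 72.66°.
The larger angle is 72.66°.

72.7°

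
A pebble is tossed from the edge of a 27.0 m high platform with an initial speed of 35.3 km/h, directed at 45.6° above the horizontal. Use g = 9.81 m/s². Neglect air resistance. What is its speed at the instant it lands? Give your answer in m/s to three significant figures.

Convert: 35.3 km/h = 35.3/3.6 = 9.806 m/s.
Resolve: vₓ = 9.806 cos 45.6° = 6.861 m/s and v_y0 = 9.806 sin 45.6° = 7.006 m/s.
With up positive and y = 0 at the ground: y(t) = 27.0 + (7.006) t − 4.905 t². Setting y = 0 and taking the positive root: t = [7.006 + √(7.006² + 2·9.81·27.0)] / 9.81 = (7.006 + 24.06) / 9.81 = 3.167 s.
Vertical velocity at impact: v_y = v_y0 − g t = 7.006 − 9.81 × 3.167 = −24.06 m/s.
Speed: |v| = √(vₓ² + v_y²) = √(6.861² + 24.06²) = 25.02 m/s.

25.0 m/s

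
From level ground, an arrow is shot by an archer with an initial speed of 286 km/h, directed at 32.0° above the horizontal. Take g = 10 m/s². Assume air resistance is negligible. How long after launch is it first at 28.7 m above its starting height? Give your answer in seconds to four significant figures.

Convert: 286 km/h = 286/3.6 = 79.44 m/s.
Horizontal component vₓ = 79.44 cos 32.0° = 67.37 m/s; vertical v_y0 = 79.44 sin 32.0° = 42.10 m/s.
Require v_y0 t − ½ g t² = 28.7, i.e. 5.000 t² − 42.10 t + 28.7 = 0.
t = [42.10 ± √(42.10² − 2·10.0·28.7)] / 10.0 = (42.10 ± 34.62) / 10.0, so t = 0.7482 s or t = 7.672 s.
The first (ascending) time is 0.7482 s.

0.7482 s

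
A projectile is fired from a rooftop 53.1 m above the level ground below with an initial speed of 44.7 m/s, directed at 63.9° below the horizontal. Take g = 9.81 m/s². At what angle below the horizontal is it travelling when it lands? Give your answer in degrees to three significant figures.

69.1°

Resolve: vₓ = 44.70 cos 63.9° = 19.67 m/s and v_y0 = −40.14 m/s (downward).
Vertical motion (up positive, ground at y = 0): 4.905 t² − (−40.14) t − 53.1 = 0, so t = (−40.14 + √(40.14² + 2·9.81·53.1)) / 9.81 = (−40.14 + 51.51) / 9.81 = 1.159 s.
At impact: v_y = v_y0 − g t = −51.51 m/s; vₓ = 19.67 m/s.
Angle below horizontal: arctan(|v_y|/vₓ) = arctan(51.51/19.67) = 69.10°.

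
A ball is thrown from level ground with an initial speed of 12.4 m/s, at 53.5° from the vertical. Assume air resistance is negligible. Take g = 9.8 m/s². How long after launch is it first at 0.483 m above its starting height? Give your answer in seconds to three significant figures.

Components: vₓ = 12.40 sin 53.5° = 9.968 m/s, v_y0 = 12.40 cos 53.5° = 7.376 m/s.
Height y(t) = 7.376 t − 4.900 t² = 0.483 gives 4.900 t² − 7.376 t + 0.483 = 0.
Quadratic formula: t = (7.376 ± √44.936) / 9.80 = (7.376 ± 6.703) / 9.80 → t = 0.06861 s or 1.437 s.
The first (ascending) time is 0.06861 s.

0.0686 s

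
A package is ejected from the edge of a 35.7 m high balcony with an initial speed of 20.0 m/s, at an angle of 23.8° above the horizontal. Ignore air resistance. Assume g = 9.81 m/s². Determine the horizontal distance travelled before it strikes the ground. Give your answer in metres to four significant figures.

Resolve: vₓ = 20.00 cos 23.8° = 18.30 m/s and v_y0 = 20.00 sin 23.8° = 8.071 m/s.
The projectile lands when y = 35.7 + (8.071) t − ½·9.81·t² = 0. Positive root: t = (8.071 + √(8.071² + 2·9.81·35.7)) / 9.81 = (8.071 + 27.67) / 9.81 = 3.643 s.
Horizontal distance: R = vₓ t = 18.30 × 3.643 = 66.67 m.

66.67 m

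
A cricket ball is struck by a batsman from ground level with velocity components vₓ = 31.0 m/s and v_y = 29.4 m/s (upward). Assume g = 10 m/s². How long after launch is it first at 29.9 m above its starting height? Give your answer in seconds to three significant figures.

Set y = v_y0 t − ½ g t² = 29.9: 5.000 t² − 29.40 t + 29.9 = 0.
t = [29.40 ± √(29.40² − 2·10.0·29.9)] / 10.0 = (29.40 ± 16.32) / 10.0, so t = 1.308 s or t = 4.572 s.
The first (ascending) time is 1.308 s.

1.31 s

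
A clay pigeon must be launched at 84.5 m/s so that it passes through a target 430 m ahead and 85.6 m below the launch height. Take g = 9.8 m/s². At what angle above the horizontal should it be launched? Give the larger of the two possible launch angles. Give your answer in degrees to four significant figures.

Trajectory: y = x tanθ − g x² (1 + tan²θ)/(2v₀²). With x = 430, y = −85.6, v₀ = 84.5, g = 9.80:
126.9 tan²θ − 430 tanθ + (41.29) = 0.
tanθ = [430 ± √(430² − 4 × 126.9 × (41.29))] / (2 × 126.9) = (430 ± 404.9) / 253.8, giving tanθ = 0.09890 or 3.290.
θ = 5.648° or 73.09°; the larger is 73.09°.

73.09°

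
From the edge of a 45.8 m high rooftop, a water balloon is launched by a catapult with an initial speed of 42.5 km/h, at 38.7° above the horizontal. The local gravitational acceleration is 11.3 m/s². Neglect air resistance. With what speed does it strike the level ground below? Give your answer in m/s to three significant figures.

Convert: 42.5 km/h = 42.5/3.6 = 11.81 m/s.
vₓ = 11.81 cos 38.7° = 9.213 m/s; v_y0 = 11.81 sin 38.7° = 7.381 m/s.
With up positive and y = 0 at the ground: y(t) = 45.8 + (7.381) t − 5.650 t². Setting y = 0 and taking the positive root: t = [7.381 + √(7.381² + 2·11.3·45.8)] / 11.3 = (7.381 + 33.01) / 11.3 = 3.574 s.
Vertical velocity at impact: v_y = v_y0 − g t = 7.381 − 11.3 × 3.574 = −33.01 m/s.
Speed: |v| = √(vₓ² + v_y²) = √(9.213² + 33.01²) = 34.27 m/s.

34.3 m/s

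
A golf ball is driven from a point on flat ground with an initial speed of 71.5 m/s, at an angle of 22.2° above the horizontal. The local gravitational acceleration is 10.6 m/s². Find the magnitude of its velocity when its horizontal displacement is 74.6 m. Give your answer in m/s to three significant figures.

67.9 m/s

Components: vₓ = 71.50 cos 22.2° = 66.20 m/s, v_y0 = 71.50 sin 22.2° = 27.02 m/s.
x = vₓ t ⇒ t = 74.6/66.20 = 1.127 s.
Vertical velocity there: v_y = v_y0 − g t = 27.02 − 10.6 × 1.127 = 15.07 m/s.
Speed: √(vₓ² + v_y²) = √(66.20² + 15.07²) = 67.89 m/s.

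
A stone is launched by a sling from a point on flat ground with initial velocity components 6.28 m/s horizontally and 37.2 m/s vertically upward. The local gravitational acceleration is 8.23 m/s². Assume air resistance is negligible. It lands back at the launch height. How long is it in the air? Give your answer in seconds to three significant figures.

It returns to y = 0 when t = 2 v_y0 / g = 2(37.20)/8.23 = 9.040 s.

9.04 s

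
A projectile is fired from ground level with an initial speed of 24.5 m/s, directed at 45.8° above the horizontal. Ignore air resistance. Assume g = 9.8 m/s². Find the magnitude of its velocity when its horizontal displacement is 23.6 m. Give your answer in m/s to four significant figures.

vₓ = 24.50 cos 45.8° = 17.08 m/s; v_y0 = 24.50 sin 45.8° = 17.56 m/s.
x = vₓ t ⇒ t = 23.6/17.08 = 1.382 s.
Vertical velocity there: v_y = v_y0 − g t = 17.56 − 9.80 × 1.382 = 4.024 m/s.
Speed: √(vₓ² + v_y²) = √(17.08² + 4.024²) = 17.55 m/s.

17.55 m/s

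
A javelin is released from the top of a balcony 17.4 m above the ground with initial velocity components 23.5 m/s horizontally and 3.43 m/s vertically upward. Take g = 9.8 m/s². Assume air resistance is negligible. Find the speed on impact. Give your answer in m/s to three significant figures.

30.1 m/s

With up positive and y = 0 at the ground: y(t) = 17.4 + (3.430) t − 4.900 t². Setting y = 0 and taking the positive root: t = [3.430 + √(3.430² + 2·9.80·17.4)] / 9.80 = (3.430 + 18.78) / 9.80 = 2.267 s.
Vertical velocity at impact: v_y = v_y0 − g t = 3.430 − 9.80 × 2.267 = −18.78 m/s.
Speed: |v| = √(vₓ² + v_y²) = √(23.50² + 18.78²) = 30.08 m/s.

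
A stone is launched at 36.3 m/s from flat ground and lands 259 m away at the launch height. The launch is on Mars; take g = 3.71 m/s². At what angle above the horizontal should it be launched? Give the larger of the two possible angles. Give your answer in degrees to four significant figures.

66.59°

R = v₀² sin 2θ / g gives sin 2θ = gR/v₀² = 3.71·259/36.3² = 0.7292.
2θ = 46.82° or 180° − 46.82° = 133.2°, so θ = 23.41° or 66.59°.
The larger angle is 66.59°.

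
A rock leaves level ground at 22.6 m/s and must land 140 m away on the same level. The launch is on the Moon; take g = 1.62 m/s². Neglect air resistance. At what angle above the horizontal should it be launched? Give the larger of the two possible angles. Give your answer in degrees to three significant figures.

76.8°

From R = (v₀²/g) sin 2θ: sin 2θ = 1.62 × 140 / 510.76 = 0.4440.
2θ = 26.36° or 180° − 26.36° = 153.6°, so θ = 13.18° or 76.82°.
The larger angle is 76.82°.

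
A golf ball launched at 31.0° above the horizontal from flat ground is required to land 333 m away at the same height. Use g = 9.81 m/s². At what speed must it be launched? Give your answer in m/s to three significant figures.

60.8 m/s

Level-ground range: R = v₀² sin(2θ)/g, so v₀ = √(gR / sin 2θ).
v₀ = √(9.81 × 333 / sin 62.00°) = √(3267 / 0.8829) = √3699.8 = 60.83 m/s.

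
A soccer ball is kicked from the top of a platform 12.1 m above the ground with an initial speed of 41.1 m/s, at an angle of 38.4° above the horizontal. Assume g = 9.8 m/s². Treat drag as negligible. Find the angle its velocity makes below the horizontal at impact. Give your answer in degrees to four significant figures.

Resolve: vₓ = 41.10 cos 38.4° = 32.21 m/s and v_y0 = 41.10 sin 38.4° = 25.53 m/s.
With up positive and y = 0 at the ground: y(t) = 12.1 + (25.53) t − 4.900 t². Setting y = 0 and taking the positive root: t = [25.53 + √(25.53² + 2·9.80·12.1)] / 9.80 = (25.53 + 29.81) / 9.80 = 5.647 s.
At impact: v_y = v_y0 − g t = −29.81 m/s; vₓ = 32.21 m/s.
Angle below horizontal: arctan(|v_y|/vₓ) = arctan(29.81/32.21) = 42.79°.

42.79°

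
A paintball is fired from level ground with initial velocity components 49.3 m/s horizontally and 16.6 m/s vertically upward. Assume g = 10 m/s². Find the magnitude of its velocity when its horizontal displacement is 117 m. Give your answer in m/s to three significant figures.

49.8 m/s

Time to reach x = 117 m: t = x/vₓ = 117/49.30 = 2.373 s.
Vertical velocity there: v_y = v_y0 − g t = 16.60 − 10.0 × 2.373 = −7.132 m/s.
Speed: √(vₓ² + v_y²) = √(49.30² + 7.132²) = 49.81 m/s.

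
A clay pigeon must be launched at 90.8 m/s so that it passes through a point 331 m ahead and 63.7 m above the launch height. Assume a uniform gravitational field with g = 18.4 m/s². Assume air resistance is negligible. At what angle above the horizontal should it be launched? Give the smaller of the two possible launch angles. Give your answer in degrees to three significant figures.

Trajectory: y = x tanθ − g x² (1 + tan²θ)/(2v₀²). With x = 331, y = 63.7, v₀ = 90.8, g = 18.4:
122.3 tan²θ − 331 tanθ + (186.0) = 0.
tanθ = [331 ± √(331² − 4 × 122.3 × (186.0))] / (2 × 122.3) = (331 ± 136.5) / 244.5, giving tanθ = 0.7956 or 1.912.
θ = 38.51° or 62.39°; the smaller is 38.51°.

38.5°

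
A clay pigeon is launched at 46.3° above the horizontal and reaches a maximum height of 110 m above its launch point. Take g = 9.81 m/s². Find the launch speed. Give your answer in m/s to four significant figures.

64.26 m/s

At the peak v_y = 0, so v_y0 = √(2gH) = √(2 × 9.81 × 110) = 46.46 m/s.
v_y0 = v₀ sin θ ⇒ v₀ = 46.46 / sin 46.3° = 64.26 m/s.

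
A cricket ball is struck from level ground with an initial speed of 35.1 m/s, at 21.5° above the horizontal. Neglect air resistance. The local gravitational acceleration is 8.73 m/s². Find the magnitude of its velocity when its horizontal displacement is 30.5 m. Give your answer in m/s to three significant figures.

33.0 m/s

Horizontal component vₓ = 35.10 cos 21.5° = 32.66 m/s; vertical v_y0 = 35.10 sin 21.5° = 12.86 m/s.
x = vₓ t ⇒ t = 30.5/32.66 = 0.9339 s.
Vertical velocity there: v_y = v_y0 − g t = 12.86 − 8.73 × 0.9339 = 4.711 m/s.
Speed: √(vₓ² + v_y²) = √(32.66² + 4.711²) = 33.00 m/s.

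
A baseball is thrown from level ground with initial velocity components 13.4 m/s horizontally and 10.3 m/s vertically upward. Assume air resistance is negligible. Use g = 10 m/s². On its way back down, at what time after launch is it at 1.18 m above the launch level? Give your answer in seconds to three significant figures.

1.94 s

Height y(t) = 10.30 t − 5.000 t² = 1.18 gives 5.000 t² − 10.30 t + 1.18 = 0.
t = [10.30 ± √(10.30² − 2·10.0·1.18)] / 10.0 = (10.30 ± 9.082) / 10.0, so t = 0.1218 s or t = 1.938 s.
The descending-branch root is 1.938 s.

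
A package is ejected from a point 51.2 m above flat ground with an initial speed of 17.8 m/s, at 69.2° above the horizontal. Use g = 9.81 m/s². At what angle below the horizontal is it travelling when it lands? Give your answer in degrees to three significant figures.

80.0°

vₓ = 17.80 cos 69.2° = 6.321 m/s; v_y0 = 17.80 sin 69.2° = 16.64 m/s.
Vertical motion (up positive, ground at y = 0): 4.905 t² − (16.64) t − 51.2 = 0, so t = (16.64 + √(16.64² + 2·9.81·51.2)) / 9.81 = (16.64 + 35.80) / 9.81 = 5.345 s.
At impact: v_y = v_y0 − g t = −35.80 m/s; vₓ = 6.321 m/s.
Angle below horizontal: arctan(|v_y|/vₓ) = arctan(35.80/6.321) = 79.99°.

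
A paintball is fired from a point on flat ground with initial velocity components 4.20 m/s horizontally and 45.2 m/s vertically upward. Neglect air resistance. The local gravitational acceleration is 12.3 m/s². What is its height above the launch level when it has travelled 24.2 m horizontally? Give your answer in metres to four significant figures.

Time to reach x = 24.2 m: t = x/vₓ = 24.2/4.200 = 5.762 s.
Height: y = v_y0 t − ½ g t² = 45.20 × 5.762 − 6.150 × 5.762² = 260.4 − 204.2 = 56.26 m.

56.26 m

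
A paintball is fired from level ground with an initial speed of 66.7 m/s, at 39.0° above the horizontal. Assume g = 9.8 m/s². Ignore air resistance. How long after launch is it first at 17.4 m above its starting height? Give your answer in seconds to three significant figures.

vₓ = 66.70 cos 39.0° = 51.84 m/s; v_y0 = 66.70 sin 39.0° = 41.98 m/s.
Set y = v_y0 t − ½ g t² = 17.4: 4.900 t² − 41.98 t + 17.4 = 0.
Quadratic formula: t = (41.98 ± √1420.9) / 9.80 = (41.98 ± 37.70) / 9.80 → t = 0.4368 s or 8.130 s.
The first (ascending) time is 0.4368 s.

0.437 s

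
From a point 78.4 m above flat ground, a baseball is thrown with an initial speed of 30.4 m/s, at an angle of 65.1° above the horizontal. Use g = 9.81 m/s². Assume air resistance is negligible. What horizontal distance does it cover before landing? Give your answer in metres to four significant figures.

Resolve: vₓ = 30.40 cos 65.1° = 12.80 m/s and v_y0 = 30.40 sin 65.1° = 27.57 m/s.
The projectile lands when y = 78.4 + (27.57) t − ½·9.81·t² = 0. Positive root: t = (27.57 + √(27.57² + 2·9.81·78.4)) / 9.81 = (27.57 + 47.94) / 9.81 = 7.698 s.
Horizontal distance: R = vₓ t = 12.80 × 7.698 = 98.53 m.

98.53 m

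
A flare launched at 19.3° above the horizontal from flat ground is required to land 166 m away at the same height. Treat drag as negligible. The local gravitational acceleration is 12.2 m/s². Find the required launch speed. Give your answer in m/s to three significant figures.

57.0 m/s

On level ground R = v₀² sin 2θ / g ⇒ v₀ = √(gR / sin 2θ).
v₀ = √(12.2 × 166 / sin 38.60°) = √(2025 / 0.6239) = √3246.1 = 56.97 m/s.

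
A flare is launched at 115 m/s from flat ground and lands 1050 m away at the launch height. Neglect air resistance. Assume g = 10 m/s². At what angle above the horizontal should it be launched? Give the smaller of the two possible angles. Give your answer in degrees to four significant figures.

26.28°

From R = (v₀²/g) sin 2θ: sin 2θ = 10.0 × 1050 / 13225 = 0.7940.
2θ = 52.56° or 180° − 52.56° = 127.4°, so θ = 26.28° or 63.72°.
The smaller angle is 26.28°.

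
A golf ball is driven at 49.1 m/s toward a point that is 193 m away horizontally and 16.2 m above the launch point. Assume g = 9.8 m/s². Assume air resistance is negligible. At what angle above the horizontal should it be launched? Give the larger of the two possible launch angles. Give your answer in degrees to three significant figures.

Trajectory: y = x tanθ − g x² (1 + tan²θ)/(2v₀²). With x = 193, y = 16.2, v₀ = 49.1, g = 9.80:
75.71 tan²θ − 193 tanθ + (91.91) = 0.
tanθ = [193 ± √(193² − 4 × 75.71 × (91.91))] / (2 × 75.71) = (193 ± 97.03) / 151.4, giving tanθ = 0.6338 or 1.915.
θ = 32.37° or 62.43°; the larger is 62.43°.

62.4°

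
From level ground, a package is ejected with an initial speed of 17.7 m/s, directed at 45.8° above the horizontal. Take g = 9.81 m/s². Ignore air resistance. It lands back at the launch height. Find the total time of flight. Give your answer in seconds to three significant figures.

2.59 s

Horizontal component vₓ = 17.70 cos 45.8° = 12.34 m/s; vertical v_y0 = 17.70 sin 45.8° = 12.69 m/s.
Time of flight on level ground: T = 2 v_y0 / g = 2 × 12.69 / 9.81 = 2.587 s.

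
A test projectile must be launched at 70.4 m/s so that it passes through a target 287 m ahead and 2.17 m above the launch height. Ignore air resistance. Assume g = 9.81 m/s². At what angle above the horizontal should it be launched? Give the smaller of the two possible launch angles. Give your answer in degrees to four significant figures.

17.79°

Trajectory: y = x tanθ − g x² (1 + tan²θ)/(2v₀²). With x = 287, y = 2.17, v₀ = 70.4, g = 9.81:
81.52 tan²θ − 287 tanθ + (83.69) = 0.
tanθ = [287 ± √(287² − 4 × 81.52 × (83.69))] / (2 × 81.52) = (287 ± 234.7) / 163.0, giving tanθ = 0.3208 or 3.200.
θ = 17.79° or 72.65°; the smaller is 17.79°.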